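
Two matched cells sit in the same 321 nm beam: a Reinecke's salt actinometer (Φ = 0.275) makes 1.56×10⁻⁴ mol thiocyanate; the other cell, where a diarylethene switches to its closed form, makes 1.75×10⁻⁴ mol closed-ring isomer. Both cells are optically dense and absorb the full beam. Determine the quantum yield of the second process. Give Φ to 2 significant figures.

Φ = 0.31

Photons absorbed by the actinometer: 1.56×10⁻⁴ / 0.275 = 5.673×10⁻⁴ mol.
Φ(unknown) = 1.75×10⁻⁴ / 5.673×10⁻⁴ = 0.31.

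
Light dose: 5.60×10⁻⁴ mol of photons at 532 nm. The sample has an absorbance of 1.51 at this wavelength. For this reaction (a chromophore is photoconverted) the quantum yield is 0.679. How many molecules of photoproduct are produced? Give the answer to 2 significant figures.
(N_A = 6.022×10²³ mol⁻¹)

Fraction absorbed: 1 − 10^(−1.51) = 0.9691.
Photons absorbed: 0.9691 × 5.60×10⁻⁴ = 5.427×10⁻⁴ mol.
Product: Φ × n_abs = 0.679 × 5.427×10⁻⁴ = 3.685×10⁻⁴ mol.
As a count: 3.685×10⁻⁴ × 6.022×10²³ = 2.2×10²⁰.

2.2×10²⁰ molecules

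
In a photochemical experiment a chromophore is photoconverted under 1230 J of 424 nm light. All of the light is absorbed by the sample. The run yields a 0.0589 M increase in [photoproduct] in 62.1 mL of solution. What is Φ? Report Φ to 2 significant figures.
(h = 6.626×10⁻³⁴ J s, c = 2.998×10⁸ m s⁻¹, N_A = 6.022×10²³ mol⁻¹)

Φ = 0.84

Product: (0.0589 M)(0.0621 L) = 0.003658 mol.
Photon energy at 424 nm: hc/λ = (6.626×10⁻³⁴)(2.998×10⁸)/(424×10⁻⁹) = 4.685×10⁻¹⁹ J.
Photons incident: 1230 / 4.685×10⁻¹⁹ = 2.625×10²¹, i.e. 2.625×10²¹/6.022×10²³ = 0.004359 mol.
Φ = 0.003658 mol / 0.004359 mol photons = 0.84.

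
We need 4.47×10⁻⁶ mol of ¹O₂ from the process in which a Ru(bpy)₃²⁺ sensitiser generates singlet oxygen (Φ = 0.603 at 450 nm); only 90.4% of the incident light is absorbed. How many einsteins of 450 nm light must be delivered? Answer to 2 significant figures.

8.2×10⁻⁶ einstein

Photons that must be absorbed: 4.47×10⁻⁶ / 0.603 = 7.413×10⁻⁶ mol.
Incident photons needed: 7.413×10⁻⁶ / 0.904 = 8.200×10⁻⁶ mol.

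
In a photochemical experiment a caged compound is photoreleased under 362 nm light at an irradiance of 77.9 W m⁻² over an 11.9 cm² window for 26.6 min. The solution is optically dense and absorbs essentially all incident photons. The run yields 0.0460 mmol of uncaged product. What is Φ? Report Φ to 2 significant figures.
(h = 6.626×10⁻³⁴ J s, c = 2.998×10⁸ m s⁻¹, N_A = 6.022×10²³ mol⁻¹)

Product: 0.0460 mmol = 4.60×10⁻⁵ mol.
Photon energy at 362 nm: hc/λ = (6.626×10⁻³⁴)(2.998×10⁸)/(362×10⁻⁹) = 5.487×10⁻¹⁹ J.
Energy delivered: (77.9 W m⁻²)(11.9×10⁻⁴ m²)(1596 s) = 148.0 J.
Photons incident: 148.0 / 5.487×10⁻¹⁹ = 2.697×10²⁰, i.e. 2.697×10²⁰/6.022×10²³ = 4.479×10⁻⁴ mol.
Φ = 4.60×10⁻⁵ mol / 4.479×10⁻⁴ mol photons = 0.10.

Φ = 0.10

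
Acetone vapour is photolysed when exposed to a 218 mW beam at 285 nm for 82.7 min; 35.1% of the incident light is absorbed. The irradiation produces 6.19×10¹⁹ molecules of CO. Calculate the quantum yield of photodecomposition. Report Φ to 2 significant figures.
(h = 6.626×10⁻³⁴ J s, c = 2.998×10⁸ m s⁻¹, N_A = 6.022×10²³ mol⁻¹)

Φ = 0.11

Product: 6.19×10¹⁹ / 6.022×10²³ = 1.028×10⁻⁴ mol.
Photon energy at 285 nm: hc/λ = (6.626×10⁻³⁴)(2.998×10⁸)/(285×10⁻⁹) = 6.970×10⁻¹⁹ J.
Energy delivered: (218 mW)(4962 s) = 1082 J.
Photons incident: 1082 / 6.970×10⁻¹⁹ = 1.552×10²¹, i.e. 1.552×10²¹/6.022×10²³ = 0.002577 mol.
Photons absorbed: 0.351 × 0.002577 = 9.045×10⁻⁴ mol.
Φ = 1.028×10⁻⁴ mol / 9.045×10⁻⁴ mol photons = 0.11.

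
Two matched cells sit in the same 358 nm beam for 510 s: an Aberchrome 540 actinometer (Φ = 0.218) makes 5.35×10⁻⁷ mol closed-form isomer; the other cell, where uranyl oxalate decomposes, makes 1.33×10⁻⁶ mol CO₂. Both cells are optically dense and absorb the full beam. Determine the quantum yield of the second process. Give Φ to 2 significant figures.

Φ = 0.54

Photons absorbed by the actinometer: 5.35×10⁻⁷ / 0.218 = 2.454×10⁻⁶ mol.
Φ(unknown) = 1.33×10⁻⁶ / 2.454×10⁻⁶ = 0.54.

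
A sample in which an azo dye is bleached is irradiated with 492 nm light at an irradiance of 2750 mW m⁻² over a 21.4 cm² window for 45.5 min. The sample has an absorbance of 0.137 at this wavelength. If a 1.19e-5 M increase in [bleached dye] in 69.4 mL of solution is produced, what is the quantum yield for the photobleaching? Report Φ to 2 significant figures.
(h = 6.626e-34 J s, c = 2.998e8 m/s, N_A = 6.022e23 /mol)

Φ = 0.046

Product: (1.19e-5 M)(0.0694 L) = 8.259e-7 mol.
Photon energy at 492 nm: hc/λ = (6.626e-34)(2.998e8)/(492e-9) = 4.038e-19 J.
Energy delivered: (2750 mW m⁻²)(21.4e-4 m²)(2730 s) = 16.07 J.
Photons incident: 16.07 / 4.038e-19 = 3.980e19, i.e. 3.980e19/6.022e23 = 6.609e-5 mol.
Fraction absorbed: 1 − 10^(−0.137) = 0.2705.
Photons absorbed: 0.2705 × 6.609e-5 = 1.788e-5 mol.
Φ = 8.259e-7 mol / 1.788e-5 mol photons = 0.046.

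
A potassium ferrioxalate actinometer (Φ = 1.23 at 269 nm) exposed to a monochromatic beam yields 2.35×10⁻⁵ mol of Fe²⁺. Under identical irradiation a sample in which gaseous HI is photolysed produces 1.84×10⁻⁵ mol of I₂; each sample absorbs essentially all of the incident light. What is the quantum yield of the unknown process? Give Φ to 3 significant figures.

Photons absorbed by the actinometer: 2.35×10⁻⁵ / 1.23 = 1.911×10⁻⁵ mol.
Φ(unknown) = 1.84×10⁻⁵ / 1.911×10⁻⁵ = 0.963.

Φ = 0.963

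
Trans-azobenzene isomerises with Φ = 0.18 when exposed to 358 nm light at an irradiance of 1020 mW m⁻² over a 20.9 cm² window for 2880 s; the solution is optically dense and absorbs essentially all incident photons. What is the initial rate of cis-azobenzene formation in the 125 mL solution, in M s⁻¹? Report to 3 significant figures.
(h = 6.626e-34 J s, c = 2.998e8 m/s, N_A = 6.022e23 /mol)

9.19e-9 M s⁻¹

Photon energy at 358 nm: hc/λ = (6.626e-34)(2.998e8)/(358e-9) = 5.549e-19 J.
Energy delivered: (1020 mW m⁻²)(20.9e-4 m²)(2880 s) = 6.140 J.
Photons incident: 6.140 / 5.549e-19 = 1.107e19, i.e. 1.107e19/6.022e23 = 1.838e-5 mol.
Product formed: 0.18 × 1.838e-5 = 3.308e-6 mol.
Rate: 3.308e-6 mol / (2880 s × 0.125 L) = 9.19e-9 M s⁻¹.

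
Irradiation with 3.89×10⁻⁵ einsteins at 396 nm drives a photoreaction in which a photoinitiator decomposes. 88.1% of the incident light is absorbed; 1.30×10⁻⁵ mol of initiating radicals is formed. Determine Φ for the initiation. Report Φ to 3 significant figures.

Photons absorbed: 0.881 × 3.89×10⁻⁵ = 3.427×10⁻⁵ mol.
Φ = 1.30×10⁻⁵ mol / 3.427×10⁻⁵ mol photons = 0.379.

Φ = 0.379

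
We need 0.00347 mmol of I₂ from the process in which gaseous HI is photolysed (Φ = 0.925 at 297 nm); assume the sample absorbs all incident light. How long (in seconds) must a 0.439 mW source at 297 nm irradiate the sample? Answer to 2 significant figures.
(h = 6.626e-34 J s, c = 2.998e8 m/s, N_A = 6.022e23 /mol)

t ≈ 3400 s

Product: 0.00347 mmol = 3.47e-6 mol.
Photons that must be absorbed: 3.47e-6 / 0.925 = 3.751e-6 mol.
Photon energy: hc/λ = 6.688e-19 J; per mole, 4.028e5 J mol⁻¹.
Energy required: 3.751e-6 × 4.028e5 = 1.511 J.
Time: 1.511 J / 0.000439 W = 3400 s.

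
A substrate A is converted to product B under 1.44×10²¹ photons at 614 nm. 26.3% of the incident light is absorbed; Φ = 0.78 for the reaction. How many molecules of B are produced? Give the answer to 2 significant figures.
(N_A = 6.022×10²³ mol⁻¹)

3.0×10²⁰ molecules

Moles of photons: 1.44×10²¹ / 6.022×10²³ = 0.002391 mol.
Photons absorbed: 0.263 × 0.002391 = 6.288×10⁻⁴ mol.
Product: Φ × n_abs = 0.78 × 6.288×10⁻⁴ = 4.905×10⁻⁴ mol.
As a count: 4.905×10⁻⁴ × 6.022×10²³ = 3.0×10²⁰.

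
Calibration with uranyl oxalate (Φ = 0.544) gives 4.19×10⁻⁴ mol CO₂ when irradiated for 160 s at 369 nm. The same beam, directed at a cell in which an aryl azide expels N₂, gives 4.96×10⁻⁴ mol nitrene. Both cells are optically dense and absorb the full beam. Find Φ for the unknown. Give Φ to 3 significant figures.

Φ = 0.644

Photons absorbed by the actinometer: 4.19×10⁻⁴ / 0.544 = 7.702×10⁻⁴ mol.
Φ(unknown) = 4.96×10⁻⁴ / 7.702×10⁻⁴ = 0.644.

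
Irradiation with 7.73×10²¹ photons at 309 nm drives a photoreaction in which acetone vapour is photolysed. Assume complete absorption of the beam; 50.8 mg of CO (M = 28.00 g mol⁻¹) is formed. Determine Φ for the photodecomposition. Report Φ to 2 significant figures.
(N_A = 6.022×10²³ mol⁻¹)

Φ = 0.14

Product: 50.8 mg / 28.00 g mol⁻¹ = 0.001814 mol.
Moles of photons: 7.73×10²¹ / 6.022×10²³ = 0.01284 mol.
Φ = 0.001814 mol / 0.01284 mol photons = 0.14.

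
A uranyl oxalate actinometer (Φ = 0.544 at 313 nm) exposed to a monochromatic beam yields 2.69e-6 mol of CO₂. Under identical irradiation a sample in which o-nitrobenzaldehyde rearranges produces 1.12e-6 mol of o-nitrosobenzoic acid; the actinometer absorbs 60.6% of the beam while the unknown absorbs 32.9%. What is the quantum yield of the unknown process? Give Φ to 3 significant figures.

Φ = 0.417

Photons absorbed by the actinometer: 2.69e-6 / 0.544 = 4.945e-6 mol.
Incident flux: 4.945e-6 / 0.606 = 8.160e-6 einstein.
Absorbed by unknown: 0.329 × 8.160e-6 = 2.685e-6 mol.
Φ(unknown) = 1.12e-6 / 2.685e-6 = 0.417.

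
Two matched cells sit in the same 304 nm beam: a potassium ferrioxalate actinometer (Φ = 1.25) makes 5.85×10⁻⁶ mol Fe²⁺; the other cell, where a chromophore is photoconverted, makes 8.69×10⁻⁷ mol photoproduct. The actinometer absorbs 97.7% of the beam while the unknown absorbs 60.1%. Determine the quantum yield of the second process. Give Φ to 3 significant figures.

Φ = 0.302

Photons absorbed by the actinometer: 5.85×10⁻⁶ / 1.25 = 4.680×10⁻⁶ mol.
Incident flux: 4.680×10⁻⁶ / 0.977 = 4.790×10⁻⁶ einstein.
Absorbed by unknown: 0.601 × 4.790×10⁻⁶ = 2.879×10⁻⁶ mol.
Φ(unknown) = 8.69×10⁻⁷ / 2.879×10⁻⁶ = 0.302.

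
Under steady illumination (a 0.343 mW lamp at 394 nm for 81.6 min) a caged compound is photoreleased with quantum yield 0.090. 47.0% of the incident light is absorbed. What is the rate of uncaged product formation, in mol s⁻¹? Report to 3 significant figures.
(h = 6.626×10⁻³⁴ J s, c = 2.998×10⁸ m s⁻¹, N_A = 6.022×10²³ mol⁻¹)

Photon energy at 394 nm: hc/λ = (6.626×10⁻³⁴)(2.998×10⁸)/(394×10⁻⁹) = 5.042×10⁻¹⁹ J.
Energy delivered: (0.343 mW)(4896 s) = 1.679 J.
Photons incident: 1.679 / 5.042×10⁻¹⁹ = 3.330×10¹⁸, i.e. 3.330×10¹⁸/6.022×10²³ = 5.530×10⁻⁶ mol.
Photons absorbed: 0.470 × 5.530×10⁻⁶ = 2.599×10⁻⁶ mol.
Product formed: 0.090 × 2.599×10⁻⁶ = 2.339×10⁻⁷ mol.
Rate: 2.339×10⁻⁷ / 4896 s = 4.78×10⁻¹¹ mol s⁻¹.

4.78×10⁻¹¹ mol s⁻¹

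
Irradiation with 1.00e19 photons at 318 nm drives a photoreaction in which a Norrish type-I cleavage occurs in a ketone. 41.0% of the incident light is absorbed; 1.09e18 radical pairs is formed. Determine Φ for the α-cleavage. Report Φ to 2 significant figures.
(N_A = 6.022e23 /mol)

Product: 1.09e18 / 6.022e23 = 1.810e-6 mol.
Moles of photons: 1.00e19 / 6.022e23 = 1.661e-5 mol.
Photons absorbed: 0.410 × 1.661e-5 = 6.810e-6 mol.
Φ = 1.810e-6 mol / 6.810e-6 mol photons = 0.27.

Φ = 0.27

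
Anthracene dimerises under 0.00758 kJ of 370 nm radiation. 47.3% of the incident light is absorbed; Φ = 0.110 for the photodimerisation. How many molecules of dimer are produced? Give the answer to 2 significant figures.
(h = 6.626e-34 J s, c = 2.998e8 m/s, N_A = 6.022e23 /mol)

7.3e17 molecules

Photon energy at 370 nm: hc/λ = (6.626e-34)(2.998e8)/(370e-9) = 5.369e-19 J.
Incident energy: 0.00758 kJ = 7.58 J.
Photons incident: 7.58 / 5.369e-19 = 1.412e19, i.e. 1.412e19/6.022e23 = 2.345e-5 mol.
Photons absorbed: 0.473 × 2.345e-5 = 1.109e-5 mol.
Product: Φ × n_abs = 0.110 × 1.109e-5 = 1.220e-6 mol.
As a count: 1.220e-6 × 6.022e23 = 7.3e17.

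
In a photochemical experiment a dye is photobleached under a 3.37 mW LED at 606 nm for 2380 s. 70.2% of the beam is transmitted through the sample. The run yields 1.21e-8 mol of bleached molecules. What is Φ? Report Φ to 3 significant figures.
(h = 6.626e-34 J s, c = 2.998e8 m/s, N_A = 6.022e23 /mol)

Φ = 9.99e-4

Photon energy at 606 nm: hc/λ = (6.626e-34)(2.998e8)/(606e-9) = 3.278e-19 J.
Energy delivered: (3.37 mW)(2380 s) = 8.021 J.
Photons incident: 8.021 / 3.278e-19 = 2.447e19, i.e. 2.447e19/6.022e23 = 4.063e-5 mol.
Fraction absorbed: 1 − 70.2/100 = 0.2980.
Photons absorbed: 0.2980 × 4.063e-5 = 1.211e-5 mol.
Φ = 1.21e-8 mol / 1.211e-5 mol photons = 9.99e-4.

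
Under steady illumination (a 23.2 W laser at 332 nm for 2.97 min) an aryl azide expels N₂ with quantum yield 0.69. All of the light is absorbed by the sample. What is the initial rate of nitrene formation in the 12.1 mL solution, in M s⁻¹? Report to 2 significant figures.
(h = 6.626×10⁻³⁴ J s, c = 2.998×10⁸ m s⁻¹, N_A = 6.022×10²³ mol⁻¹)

0.0037 M s⁻¹

Photon energy at 332 nm: hc/λ = (6.626×10⁻³⁴)(2.998×10⁸)/(332×10⁻⁹) = 5.983×10⁻¹⁹ J.
Energy delivered: (23.2 W)(178.2 s) = 4134 J.
Photons incident: 4134 / 5.983×10⁻¹⁹ = 6.910×10²¹, i.e. 6.910×10²¹/6.022×10²³ = 0.01147 mol.
Product formed: 0.69 × 0.01147 = 0.007914 mol.
Rate: 0.007914 mol / (178.2 s × 0.0121 L) = 0.0037 M s⁻¹.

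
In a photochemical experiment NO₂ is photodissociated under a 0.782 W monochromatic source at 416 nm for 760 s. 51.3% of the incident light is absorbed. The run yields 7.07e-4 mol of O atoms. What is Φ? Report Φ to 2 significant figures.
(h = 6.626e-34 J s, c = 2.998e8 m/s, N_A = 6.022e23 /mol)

Photon energy at 416 nm: hc/λ = (6.626e-34)(2.998e8)/(416e-9) = 4.775e-19 J.
Energy delivered: (0.782 W)(760 s) = 594.3 J.
Photons incident: 594.3 / 4.775e-19 = 1.245e21, i.e. 1.245e21/6.022e23 = 0.002067 mol.
Photons absorbed: 0.513 × 0.002067 = 0.001060 mol.
Φ = 7.07e-4 mol / 0.001060 mol photons = 0.67.

Φ = 0.67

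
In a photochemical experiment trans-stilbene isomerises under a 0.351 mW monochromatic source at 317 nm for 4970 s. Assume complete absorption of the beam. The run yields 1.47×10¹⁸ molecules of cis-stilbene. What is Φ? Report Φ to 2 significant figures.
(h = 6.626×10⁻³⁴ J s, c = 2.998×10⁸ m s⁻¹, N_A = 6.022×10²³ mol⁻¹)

Φ = 0.53

Product: 1.47×10¹⁸ / 6.022×10²³ = 2.441×10⁻⁶ mol.
Photon energy at 317 nm: hc/λ = (6.626×10⁻³⁴)(2.998×10⁸)/(317×10⁻⁹) = 6.266×10⁻¹⁹ J.
Energy delivered: (0.351 mW)(4970 s) = 1.744 J.
Photons incident: 1.744 / 6.266×10⁻¹⁹ = 2.783×10¹⁸, i.e. 2.783×10¹⁸/6.022×10²³ = 4.621×10⁻⁶ mol.
Φ = 2.441×10⁻⁶ mol / 4.621×10⁻⁶ mol photons = 0.53.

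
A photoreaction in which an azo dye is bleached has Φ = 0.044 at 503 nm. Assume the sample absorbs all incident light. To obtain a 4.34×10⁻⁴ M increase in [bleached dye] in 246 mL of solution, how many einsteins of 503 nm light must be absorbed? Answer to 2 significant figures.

Product: (4.34×10⁻⁴ M)(0.246 L) = 1.068×10⁻⁴ mol.
Photons that must be absorbed: 1.068×10⁻⁴ / 0.044 = 0.002427 mol.

0.0024 einstein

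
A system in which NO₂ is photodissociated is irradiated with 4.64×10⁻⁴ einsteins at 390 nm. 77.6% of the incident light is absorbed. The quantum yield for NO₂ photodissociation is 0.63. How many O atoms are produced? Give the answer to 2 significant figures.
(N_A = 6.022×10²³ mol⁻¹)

1.4×10²⁰ atoms

Photons absorbed: 0.776 × 4.64×10⁻⁴ = 3.601×10⁻⁴ mol.
Product: Φ × n_abs = 0.63 × 3.601×10⁻⁴ = 2.269×10⁻⁴ mol.
As a count: 2.269×10⁻⁴ × 6.022×10²³ = 1.4×10²⁰.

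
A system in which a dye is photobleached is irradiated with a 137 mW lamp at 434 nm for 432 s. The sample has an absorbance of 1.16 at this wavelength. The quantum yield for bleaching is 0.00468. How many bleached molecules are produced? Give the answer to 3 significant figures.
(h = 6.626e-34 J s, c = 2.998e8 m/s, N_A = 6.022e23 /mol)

5.63e17 bleached molecules

Photon energy at 434 nm: hc/λ = (6.626e-34)(2.998e8)/(434e-9) = 4.577e-19 J.
Energy delivered: (137 mW)(432 s) = 59.18 J.
Photons incident: 59.18 / 4.577e-19 = 1.293e20, i.e. 1.293e20/6.022e23 = 2.147e-4 mol.
Fraction absorbed: 1 − 10^(−1.16) = 0.9308.
Photons absorbed: 0.9308 × 2.147e-4 = 1.998e-4 mol.
Product: Φ × n_abs = 0.00468 × 1.998e-4 = 9.351e-7 mol.
As a count: 9.351e-7 × 6.022e23 = 5.63e17.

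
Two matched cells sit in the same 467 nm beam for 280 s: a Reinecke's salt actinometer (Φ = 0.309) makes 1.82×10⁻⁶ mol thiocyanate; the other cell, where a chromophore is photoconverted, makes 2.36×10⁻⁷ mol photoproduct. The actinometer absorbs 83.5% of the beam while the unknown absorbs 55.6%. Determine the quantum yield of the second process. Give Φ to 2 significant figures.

Φ = 0.060

Photons absorbed by the actinometer: 1.82×10⁻⁶ / 0.309 = 5.890×10⁻⁶ mol.
Incident flux: 5.890×10⁻⁶ / 0.835 = 7.054×10⁻⁶ einstein.
Absorbed by unknown: 0.556 × 7.054×10⁻⁶ = 3.922×10⁻⁶ mol.
Φ(unknown) = 2.36×10⁻⁷ / 3.922×10⁻⁶ = 0.060.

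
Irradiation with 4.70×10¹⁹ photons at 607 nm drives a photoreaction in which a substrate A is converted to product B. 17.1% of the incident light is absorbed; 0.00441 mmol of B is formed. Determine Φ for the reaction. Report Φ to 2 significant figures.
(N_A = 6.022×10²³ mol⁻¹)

Product: 0.00441 mmol = 4.41×10⁻⁶ mol.
Moles of photons: 4.70×10¹⁹ / 6.022×10²³ = 7.805×10⁻⁵ mol.
Photons absorbed: 0.171 × 7.805×10⁻⁵ = 1.335×10⁻⁵ mol.
Φ = 4.41×10⁻⁶ mol / 1.335×10⁻⁵ mol photons = 0.33.

Φ = 0.33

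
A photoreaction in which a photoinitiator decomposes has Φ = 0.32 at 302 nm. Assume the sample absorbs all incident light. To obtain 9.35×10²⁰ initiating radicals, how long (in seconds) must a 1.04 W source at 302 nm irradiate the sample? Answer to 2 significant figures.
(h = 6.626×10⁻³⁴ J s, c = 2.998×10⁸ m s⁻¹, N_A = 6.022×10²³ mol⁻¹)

t ≈ 1800 s

Product: 9.35×10²⁰ / 6.022×10²³ = 0.001553 mol.
Photons that must be absorbed: 0.001553 / 0.32 = 0.004853 mol.
Photon energy: hc/λ = 6.578×10⁻¹⁹ J; per mole, 3.961×10⁵ J mol⁻¹.
Energy required: 0.004853 × 3.961×10⁵ = 1922 J.
Time: 1922 J / 1.04 W = 1800 s.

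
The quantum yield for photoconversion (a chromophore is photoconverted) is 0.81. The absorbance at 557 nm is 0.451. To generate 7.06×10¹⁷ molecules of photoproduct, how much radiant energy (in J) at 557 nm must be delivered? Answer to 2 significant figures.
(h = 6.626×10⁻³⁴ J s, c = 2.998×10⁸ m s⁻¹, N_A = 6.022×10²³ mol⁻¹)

0.48 J

Product: 7.06×10¹⁷ / 6.022×10²³ = 1.172×10⁻⁶ mol.
Photons that must be absorbed: 1.172×10⁻⁶ / 0.81 = 1.447×10⁻⁶ mol.
Fraction absorbed: 1 − 10^(−0.451) = 0.6460.
Incident photons needed: 1.447×10⁻⁶ / 0.6460 = 2.240×10⁻⁶ mol.
Photon energy: hc/λ = 3.566×10⁻¹⁹ J; per mole, 2.147×10⁵ J mol⁻¹.
Energy required: 2.240×10⁻⁶ × 2.147×10⁵ = 0.48 J.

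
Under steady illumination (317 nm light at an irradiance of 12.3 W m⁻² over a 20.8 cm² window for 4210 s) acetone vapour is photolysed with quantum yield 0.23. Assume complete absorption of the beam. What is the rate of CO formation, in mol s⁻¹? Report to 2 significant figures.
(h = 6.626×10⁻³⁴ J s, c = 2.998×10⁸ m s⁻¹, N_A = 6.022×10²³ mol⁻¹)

1.6×10⁻⁸ mol s⁻¹

Photon energy at 317 nm: hc/λ = (6.626×10⁻³⁴)(2.998×10⁸)/(317×10⁻⁹) = 6.266×10⁻¹⁹ J.
Energy delivered: (12.3 W m⁻²)(20.8×10⁻⁴ m²)(4210 s) = 107.7 J.
Photons incident: 107.7 / 6.266×10⁻¹⁹ = 1.719×10²⁰, i.e. 1.719×10²⁰/6.022×10²³ = 2.855×10⁻⁴ mol.
Product formed: 0.23 × 2.855×10⁻⁴ = 6.567×10⁻⁵ mol.
Rate: 6.567×10⁻⁵ / 4210 s = 1.6×10⁻⁸ mol s⁻¹.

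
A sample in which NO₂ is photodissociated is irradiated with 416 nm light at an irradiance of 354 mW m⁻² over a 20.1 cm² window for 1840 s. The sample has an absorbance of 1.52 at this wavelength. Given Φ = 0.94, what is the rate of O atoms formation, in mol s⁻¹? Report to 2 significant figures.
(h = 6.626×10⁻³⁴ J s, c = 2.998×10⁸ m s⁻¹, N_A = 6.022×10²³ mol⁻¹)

2.3×10⁻⁹ mol s⁻¹

Photon energy at 416 nm: hc/λ = (6.626×10⁻³⁴)(2.998×10⁸)/(416×10⁻⁹) = 4.775×10⁻¹⁹ J.
Energy delivered: (354 mW m⁻²)(20.1×10⁻⁴ m²)(1840 s) = 1.309 J.
Photons incident: 1.309 / 4.775×10⁻¹⁹ = 2.741×10¹⁸, i.e. 2.741×10¹⁸/6.022×10²³ = 4.552×10⁻⁶ mol.
Fraction absorbed: 1 − 10^(−1.52) = 0.9698.
Photons absorbed: 0.9698 × 4.552×10⁻⁶ = 4.415×10⁻⁶ mol.
Product formed: 0.94 × 4.415×10⁻⁶ = 4.150×10⁻⁶ mol.
Rate: 4.150×10⁻⁶ / 1840 s = 2.3×10⁻⁹ mol s⁻¹.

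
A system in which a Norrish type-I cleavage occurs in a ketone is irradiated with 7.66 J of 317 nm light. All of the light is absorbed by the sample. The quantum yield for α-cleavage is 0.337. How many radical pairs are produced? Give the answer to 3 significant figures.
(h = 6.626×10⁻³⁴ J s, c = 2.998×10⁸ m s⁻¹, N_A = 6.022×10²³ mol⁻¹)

Photon energy at 317 nm: hc/λ = (6.626×10⁻³⁴)(2.998×10⁸)/(317×10⁻⁹) = 6.266×10⁻¹⁹ J.
Photons incident: 7.66 / 6.266×10⁻¹⁹ = 1.222×10¹⁹, i.e. 1.222×10¹⁹/6.022×10²³ = 2.029×10⁻⁵ mol.
Product: Φ × n_abs = 0.337 × 2.029×10⁻⁵ = 6.838×10⁻⁶ mol.
As a count: 6.838×10⁻⁶ × 6.022×10²³ = 4.12×10¹⁸.

4.12×10¹⁸ radical pairs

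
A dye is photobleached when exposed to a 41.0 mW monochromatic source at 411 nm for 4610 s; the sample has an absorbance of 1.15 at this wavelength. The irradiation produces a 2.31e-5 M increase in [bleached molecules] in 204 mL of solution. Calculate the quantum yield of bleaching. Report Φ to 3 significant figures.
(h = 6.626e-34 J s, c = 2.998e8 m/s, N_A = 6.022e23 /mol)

Φ = 0.00781

Product: (2.31e-5 M)(0.204 L) = 4.712e-6 mol.
Photon energy at 411 nm: hc/λ = (6.626e-34)(2.998e8)/(411e-9) = 4.833e-19 J.
Energy delivered: (41.0 mW)(4610 s) = 189.0 J.
Photons incident: 189.0 / 4.833e-19 = 3.911e20, i.e. 3.911e20/6.022e23 = 6.495e-4 mol.
Fraction absorbed: 1 − 10^(−1.15) = 0.9292.
Photons absorbed: 0.9292 × 6.495e-4 = 6.035e-4 mol.
Φ = 4.712e-6 mol / 6.035e-4 mol photons = 0.00781.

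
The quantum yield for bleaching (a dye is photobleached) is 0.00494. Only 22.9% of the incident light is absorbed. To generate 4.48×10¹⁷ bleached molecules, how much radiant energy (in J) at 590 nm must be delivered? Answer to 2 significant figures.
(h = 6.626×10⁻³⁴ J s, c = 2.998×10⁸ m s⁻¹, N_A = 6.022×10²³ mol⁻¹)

130 J

Product: 4.48×10¹⁷ / 6.022×10²³ = 7.439×10⁻⁷ mol.
Photons that must be absorbed: 7.439×10⁻⁷ / 0.00494 = 1.506×10⁻⁴ mol.
Incident photons needed: 1.506×10⁻⁴ / 0.229 = 6.576×10⁻⁴ mol.
Photon energy: hc/λ = 3.367×10⁻¹⁹ J; per mole, 2.028×10⁵ J mol⁻¹.
Energy required: 6.576×10⁻⁴ × 2.028×10⁵ = 130 J.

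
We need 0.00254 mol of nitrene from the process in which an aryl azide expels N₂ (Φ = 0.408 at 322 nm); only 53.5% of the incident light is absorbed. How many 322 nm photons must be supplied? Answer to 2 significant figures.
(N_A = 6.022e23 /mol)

Photons that must be absorbed: 0.00254 / 0.408 = 0.006225 mol.
Incident photons needed: 0.006225 / 0.535 = 0.01164 mol.
Photon count: 0.01164 × 6.022e23 = 7.0e21.

7.0e21 photons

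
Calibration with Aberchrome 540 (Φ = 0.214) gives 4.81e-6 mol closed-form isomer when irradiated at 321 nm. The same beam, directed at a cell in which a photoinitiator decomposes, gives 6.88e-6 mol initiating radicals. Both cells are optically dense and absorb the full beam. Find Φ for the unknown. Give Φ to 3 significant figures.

Φ = 0.306

Photons absorbed by the actinometer: 4.81e-6 / 0.214 = 2.248e-5 mol.
Φ(unknown) = 6.88e-6 / 2.248e-5 = 0.306.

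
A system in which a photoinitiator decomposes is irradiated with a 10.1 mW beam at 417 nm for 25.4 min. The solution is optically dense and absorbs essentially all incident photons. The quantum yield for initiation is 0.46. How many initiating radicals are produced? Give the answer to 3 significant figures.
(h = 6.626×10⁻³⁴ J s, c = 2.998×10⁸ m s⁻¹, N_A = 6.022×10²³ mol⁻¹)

Photon energy at 417 nm: hc/λ = (6.626×10⁻³⁴)(2.998×10⁸)/(417×10⁻⁹) = 4.764×10⁻¹⁹ J.
Energy delivered: (10.1 mW)(1524 s) = 15.39 J.
Photons incident: 15.39 / 4.764×10⁻¹⁹ = 3.230×10¹⁹, i.e. 3.230×10¹⁹/6.022×10²³ = 5.364×10⁻⁵ mol.
Product: Φ × n_abs = 0.46 × 5.364×10⁻⁵ = 2.467×10⁻⁵ mol.
As a count: 2.467×10⁻⁵ × 6.022×10²³ = 1.49×10¹⁹.

1.49×10¹⁹ initiating radicals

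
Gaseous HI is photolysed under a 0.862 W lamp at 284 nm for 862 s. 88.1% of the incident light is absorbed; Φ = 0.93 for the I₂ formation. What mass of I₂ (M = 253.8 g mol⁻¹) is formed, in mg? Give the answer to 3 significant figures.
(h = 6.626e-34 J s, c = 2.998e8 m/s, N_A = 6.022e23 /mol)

Photon energy at 284 nm: hc/λ = (6.626e-34)(2.998e8)/(284e-9) = 6.995e-19 J.
Energy delivered: (0.862 W)(862 s) = 743.0 J.
Photons incident: 743.0 / 6.995e-19 = 1.062e21, i.e. 1.062e21/6.022e23 = 0.001764 mol.
Photons absorbed: 0.881 × 0.001764 = 0.001554 mol.
Product: Φ × n_abs = 0.93 × 0.001554 = 0.001445 mol.
Mass: 0.001445 × 253.8 = 0.3667 g = 367 mg.

367 mg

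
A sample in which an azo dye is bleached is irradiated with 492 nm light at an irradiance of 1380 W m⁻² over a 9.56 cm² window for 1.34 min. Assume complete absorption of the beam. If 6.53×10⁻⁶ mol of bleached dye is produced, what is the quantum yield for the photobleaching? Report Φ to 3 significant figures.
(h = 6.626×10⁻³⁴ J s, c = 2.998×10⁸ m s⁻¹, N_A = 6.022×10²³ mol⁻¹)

Photon energy at 492 nm: hc/λ = (6.626×10⁻³⁴)(2.998×10⁸)/(492×10⁻⁹) = 4.038×10⁻¹⁹ J.
Energy delivered: (1380 W m⁻²)(9.56×10⁻⁴ m²)(80.4 s) = 106.1 J.
Photons incident: 106.1 / 4.038×10⁻¹⁹ = 2.628×10²⁰, i.e. 2.628×10²⁰/6.022×10²³ = 4.364×10⁻⁴ mol.
Φ = 6.53×10⁻⁶ mol / 4.364×10⁻⁴ mol photons = 0.0150.

Φ = 0.0150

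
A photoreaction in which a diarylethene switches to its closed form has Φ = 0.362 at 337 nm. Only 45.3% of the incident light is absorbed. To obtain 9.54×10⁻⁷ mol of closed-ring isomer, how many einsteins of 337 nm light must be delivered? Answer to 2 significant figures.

Photons that must be absorbed: 9.54×10⁻⁷ / 0.362 = 2.635×10⁻⁶ mol.
Incident photons needed: 2.635×10⁻⁶ / 0.453 = 5.817×10⁻⁶ mol.

5.8×10⁻⁶ einstein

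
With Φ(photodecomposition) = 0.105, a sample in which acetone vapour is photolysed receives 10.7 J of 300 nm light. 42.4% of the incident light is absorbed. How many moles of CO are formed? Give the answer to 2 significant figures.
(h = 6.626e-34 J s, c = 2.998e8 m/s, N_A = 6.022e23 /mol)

Photon energy at 300 nm: hc/λ = (6.626e-34)(2.998e8)/(300e-9) = 6.622e-19 J.
Photons incident: 10.7 / 6.622e-19 = 1.616e19, i.e. 1.616e19/6.022e23 = 2.683e-5 mol.
Photons absorbed: 0.424 × 2.683e-5 = 1.138e-5 mol.
Product: Φ × n_abs = 0.105 × 1.138e-5 = 1.195e-6 mol.

1.2e-6 mol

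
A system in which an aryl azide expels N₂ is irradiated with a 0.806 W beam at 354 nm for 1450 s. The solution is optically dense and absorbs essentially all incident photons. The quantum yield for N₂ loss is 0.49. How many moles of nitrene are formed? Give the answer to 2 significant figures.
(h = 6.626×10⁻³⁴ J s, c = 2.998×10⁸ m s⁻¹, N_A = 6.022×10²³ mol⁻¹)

Photon energy at 354 nm: hc/λ = (6.626×10⁻³⁴)(2.998×10⁸)/(354×10⁻⁹) = 5.612×10⁻¹⁹ J.
Energy delivered: (0.806 W)(1450 s) = 1169 J.
Photons incident: 1169 / 5.612×10⁻¹⁹ = 2.083×10²¹, i.e. 2.083×10²¹/6.022×10²³ = 0.003459 mol.
Product: Φ × n_abs = 0.49 × 0.003459 = 0.001695 mol.

0.0017 mol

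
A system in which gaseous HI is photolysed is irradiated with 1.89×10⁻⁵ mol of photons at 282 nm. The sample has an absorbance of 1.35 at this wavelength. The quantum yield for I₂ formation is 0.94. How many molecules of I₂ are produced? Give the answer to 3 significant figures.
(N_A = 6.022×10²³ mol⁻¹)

Fraction absorbed: 1 − 10^(−1.35) = 0.9553.
Photons absorbed: 0.9553 × 1.89×10⁻⁵ = 1.806×10⁻⁵ mol.
Product: Φ × n_abs = 0.94 × 1.806×10⁻⁵ = 1.698×10⁻⁵ mol.
As a count: 1.698×10⁻⁵ × 6.022×10²³ = 1.02×10¹⁹.

1.02×10¹⁹ molecules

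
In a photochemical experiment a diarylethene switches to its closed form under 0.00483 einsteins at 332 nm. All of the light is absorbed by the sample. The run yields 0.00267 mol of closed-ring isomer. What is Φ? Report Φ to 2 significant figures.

Φ = 0.00267 mol / 0.00483 mol photons = 0.55.

Φ = 0.55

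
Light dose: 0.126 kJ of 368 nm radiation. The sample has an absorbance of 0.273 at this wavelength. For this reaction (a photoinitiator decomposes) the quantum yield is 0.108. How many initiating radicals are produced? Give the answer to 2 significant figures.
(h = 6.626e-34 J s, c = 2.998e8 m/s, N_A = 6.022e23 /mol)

1.2e19 initiating radicals

Photon energy at 368 nm: hc/λ = (6.626e-34)(2.998e8)/(368e-9) = 5.398e-19 J.
Incident energy: 0.126 kJ = 126 J.
Photons incident: 126 / 5.398e-19 = 2.334e20, i.e. 2.334e20/6.022e23 = 3.876e-4 mol.
Fraction absorbed: 1 − 10^(−0.273) = 0.4667.
Photons absorbed: 0.4667 × 3.876e-4 = 1.809e-4 mol.
Product: Φ × n_abs = 0.108 × 1.809e-4 = 1.954e-5 mol.
As a count: 1.954e-5 × 6.022e23 = 1.2e19.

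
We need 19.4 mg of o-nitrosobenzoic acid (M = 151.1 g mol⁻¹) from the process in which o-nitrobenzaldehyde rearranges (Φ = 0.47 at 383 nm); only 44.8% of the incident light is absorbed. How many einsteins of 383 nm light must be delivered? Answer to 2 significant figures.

Product: 19.4 mg / 151.1 g mol⁻¹ = 1.284e-4 mol.
Photons that must be absorbed: 1.284e-4 / 0.47 = 2.732e-4 mol.
Incident photons needed: 2.732e-4 / 0.448 = 6.098e-4 mol.

6.1e-4 einstein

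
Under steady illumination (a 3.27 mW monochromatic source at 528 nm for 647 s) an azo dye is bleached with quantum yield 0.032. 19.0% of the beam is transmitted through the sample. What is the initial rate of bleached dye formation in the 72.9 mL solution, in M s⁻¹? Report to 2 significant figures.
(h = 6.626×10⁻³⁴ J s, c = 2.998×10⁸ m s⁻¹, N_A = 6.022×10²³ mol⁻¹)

5.1×10⁻⁹ M s⁻¹

Photon energy at 528 nm: hc/λ = (6.626×10⁻³⁴)(2.998×10⁸)/(528×10⁻⁹) = 3.762×10⁻¹⁹ J.
Energy delivered: (3.27 mW)(647 s) = 2.116 J.
Photons incident: 2.116 / 3.762×10⁻¹⁹ = 5.625×10¹⁸, i.e. 5.625×10¹⁸/6.022×10²³ = 9.341×10⁻⁶ mol.
Fraction absorbed: 1 − 19.0/100 = 0.8100.
Photons absorbed: 0.8100 × 9.341×10⁻⁶ = 7.566×10⁻⁶ mol.
Product formed: 0.032 × 7.566×10⁻⁶ = 2.421×10⁻⁷ mol.
Rate: 2.421×10⁻⁷ mol / (647 s × 0.0729 L) = 5.1×10⁻⁹ M s⁻¹.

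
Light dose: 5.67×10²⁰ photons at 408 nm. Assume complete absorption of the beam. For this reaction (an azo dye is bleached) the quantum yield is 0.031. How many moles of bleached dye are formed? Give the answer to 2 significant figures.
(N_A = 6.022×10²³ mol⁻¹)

2.9×10⁻⁵ mol

Moles of photons: 5.67×10²⁰ / 6.022×10²³ = 9.415×10⁻⁴ mol.
Product: Φ × n_abs = 0.031 × 9.415×10⁻⁴ = 2.919×10⁻⁵ mol.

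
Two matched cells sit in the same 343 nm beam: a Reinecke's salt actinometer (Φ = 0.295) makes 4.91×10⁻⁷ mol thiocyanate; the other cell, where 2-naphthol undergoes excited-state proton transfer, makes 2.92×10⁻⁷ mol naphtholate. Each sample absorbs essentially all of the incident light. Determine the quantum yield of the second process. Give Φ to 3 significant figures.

Photons absorbed by the actinometer: 4.91×10⁻⁷ / 0.295 = 1.664×10⁻⁶ mol.
Φ(unknown) = 2.92×10⁻⁷ / 1.664×10⁻⁶ = 0.175.

Φ = 0.175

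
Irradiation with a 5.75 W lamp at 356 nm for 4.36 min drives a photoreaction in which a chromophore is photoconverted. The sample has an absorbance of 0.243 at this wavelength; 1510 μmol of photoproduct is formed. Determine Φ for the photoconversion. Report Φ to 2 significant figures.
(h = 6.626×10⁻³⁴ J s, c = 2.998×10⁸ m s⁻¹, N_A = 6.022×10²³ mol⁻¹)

Product: 1510 μmol = 0.00151 mol.
Photon energy at 356 nm: hc/λ = (6.626×10⁻³⁴)(2.998×10⁸)/(356×10⁻⁹) = 5.580×10⁻¹⁹ J.
Energy delivered: (5.75 W)(261.6 s) = 1504 J.
Photons incident: 1504 / 5.580×10⁻¹⁹ = 2.695×10²¹, i.e. 2.695×10²¹/6.022×10²³ = 0.004475 mol.
Fraction absorbed: 1 − 10^(−0.243) = 0.4285.
Photons absorbed: 0.4285 × 0.004475 = 0.001918 mol.
Φ = 0.00151 mol / 0.001918 mol photons = 0.79.

Φ = 0.79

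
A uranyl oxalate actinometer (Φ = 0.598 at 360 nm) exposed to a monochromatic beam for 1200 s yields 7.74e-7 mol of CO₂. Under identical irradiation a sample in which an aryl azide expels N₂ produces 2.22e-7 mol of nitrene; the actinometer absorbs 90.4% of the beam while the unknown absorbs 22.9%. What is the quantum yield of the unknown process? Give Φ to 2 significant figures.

Φ = 0.68

Photons absorbed by the actinometer: 7.74e-7 / 0.598 = 1.294e-6 mol.
Incident flux: 1.294e-6 / 0.904 = 1.431e-6 einstein.
Absorbed by unknown: 0.229 × 1.431e-6 = 3.277e-7 mol.
Φ(unknown) = 2.22e-7 / 3.277e-7 = 0.68.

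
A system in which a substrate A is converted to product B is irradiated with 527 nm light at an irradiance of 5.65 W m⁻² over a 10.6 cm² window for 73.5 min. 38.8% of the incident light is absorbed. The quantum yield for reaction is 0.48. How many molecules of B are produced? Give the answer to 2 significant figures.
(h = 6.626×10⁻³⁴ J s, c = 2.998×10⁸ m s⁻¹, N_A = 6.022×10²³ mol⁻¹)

1.3×10¹⁹ molecules

Photon energy at 527 nm: hc/λ = (6.626×10⁻³⁴)(2.998×10⁸)/(527×10⁻⁹) = 3.769×10⁻¹⁹ J.
Energy delivered: (5.65 W m⁻²)(10.6×10⁻⁴ m²)(4410 s) = 26.41 J.
Photons incident: 26.41 / 3.769×10⁻¹⁹ = 7.007×10¹⁹, i.e. 7.007×10¹⁹/6.022×10²³ = 1.164×10⁻⁴ mol.
Photons absorbed: 0.388 × 1.164×10⁻⁴ = 4.516×10⁻⁵ mol.
Product: Φ × n_abs = 0.48 × 4.516×10⁻⁵ = 2.168×10⁻⁵ mol.
As a count: 2.168×10⁻⁵ × 6.022×10²³ = 1.3×10¹⁹.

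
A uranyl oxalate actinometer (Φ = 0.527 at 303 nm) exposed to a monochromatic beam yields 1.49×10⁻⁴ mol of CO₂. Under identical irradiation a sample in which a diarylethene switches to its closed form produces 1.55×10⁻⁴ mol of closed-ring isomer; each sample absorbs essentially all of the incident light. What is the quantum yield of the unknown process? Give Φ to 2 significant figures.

Photons absorbed by the actinometer: 1.49×10⁻⁴ / 0.527 = 2.827×10⁻⁴ mol.
Φ(unknown) = 1.55×10⁻⁴ / 2.827×10⁻⁴ = 0.55.

Φ = 0.55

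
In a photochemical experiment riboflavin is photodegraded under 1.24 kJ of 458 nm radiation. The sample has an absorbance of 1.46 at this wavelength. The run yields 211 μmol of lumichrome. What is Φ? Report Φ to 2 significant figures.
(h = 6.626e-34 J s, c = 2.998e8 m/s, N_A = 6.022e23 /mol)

Product: 211 μmol = 2.11e-4 mol.
Photon energy at 458 nm: hc/λ = (6.626e-34)(2.998e8)/(458e-9) = 4.337e-19 J.
Incident energy: 1.24 kJ = 1240 J.
Photons incident: 1240 / 4.337e-19 = 2.859e21, i.e. 2.859e21/6.022e23 = 0.004748 mol.
Fraction absorbed: 1 − 10^(−1.46) = 0.9653.
Photons absorbed: 0.9653 × 0.004748 = 0.004583 mol.
Φ = 2.11e-4 mol / 0.004583 mol photons = 0.046.

Φ = 0.046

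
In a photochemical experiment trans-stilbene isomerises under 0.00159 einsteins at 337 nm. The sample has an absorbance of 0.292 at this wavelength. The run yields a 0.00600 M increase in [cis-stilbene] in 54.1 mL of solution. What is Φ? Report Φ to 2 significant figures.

Product: (0.00600 M)(0.0541 L) = 3.246×10⁻⁴ mol.
Fraction absorbed: 1 − 10^(−0.292) = 0.4895.
Photons absorbed: 0.4895 × 0.00159 = 7.783×10⁻⁴ mol.
Φ = 3.246×10⁻⁴ mol / 7.783×10⁻⁴ mol photons = 0.42.

Φ = 0.42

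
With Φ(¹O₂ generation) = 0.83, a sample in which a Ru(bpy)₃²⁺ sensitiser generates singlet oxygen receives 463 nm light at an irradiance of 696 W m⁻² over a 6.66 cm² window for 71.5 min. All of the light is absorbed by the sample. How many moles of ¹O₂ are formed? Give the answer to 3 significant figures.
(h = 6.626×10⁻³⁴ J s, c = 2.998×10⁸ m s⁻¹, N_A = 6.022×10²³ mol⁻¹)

Photon energy at 463 nm: hc/λ = (6.626×10⁻³⁴)(2.998×10⁸)/(463×10⁻⁹) = 4.290×10⁻¹⁹ J.
Energy delivered: (696 W m⁻²)(6.66×10⁻⁴ m²)(4290 s) = 1989 J.
Photons incident: 1989 / 4.290×10⁻¹⁹ = 4.636×10²¹, i.e. 4.636×10²¹/6.022×10²³ = 0.007698 mol.
Product: Φ × n_abs = 0.83 × 0.007698 = 0.006389 mol.

0.00639 mol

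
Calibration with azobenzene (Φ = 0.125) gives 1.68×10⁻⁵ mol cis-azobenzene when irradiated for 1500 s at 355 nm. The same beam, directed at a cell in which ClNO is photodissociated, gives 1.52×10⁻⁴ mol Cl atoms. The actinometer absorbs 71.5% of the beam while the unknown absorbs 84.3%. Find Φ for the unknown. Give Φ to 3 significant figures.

Φ = 0.959

Photons absorbed by the actinometer: 1.68×10⁻⁵ / 0.125 = 1.344×10⁻⁴ mol.
Incident flux: 1.344×10⁻⁴ / 0.715 = 1.880×10⁻⁴ einstein.
Absorbed by unknown: 0.843 × 1.880×10⁻⁴ = 1.585×10⁻⁴ mol.
Φ(unknown) = 1.52×10⁻⁴ / 1.585×10⁻⁴ = 0.959.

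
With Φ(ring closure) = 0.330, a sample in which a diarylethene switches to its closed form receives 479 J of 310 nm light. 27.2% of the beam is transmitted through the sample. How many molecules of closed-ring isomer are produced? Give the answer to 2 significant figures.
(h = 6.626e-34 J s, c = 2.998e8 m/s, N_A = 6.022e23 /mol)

1.8e20 molecules

Photon energy at 310 nm: hc/λ = (6.626e-34)(2.998e8)/(310e-9) = 6.408e-19 J.
Photons incident: 479 / 6.408e-19 = 7.475e20, i.e. 7.475e20/6.022e23 = 0.001241 mol.
Fraction absorbed: 1 − 27.2/100 = 0.7280.
Photons absorbed: 0.7280 × 0.001241 = 9.034e-4 mol.
Product: Φ × n_abs = 0.330 × 9.034e-4 = 2.981e-4 mol.
As a count: 2.981e-4 × 6.022e23 = 1.8e20.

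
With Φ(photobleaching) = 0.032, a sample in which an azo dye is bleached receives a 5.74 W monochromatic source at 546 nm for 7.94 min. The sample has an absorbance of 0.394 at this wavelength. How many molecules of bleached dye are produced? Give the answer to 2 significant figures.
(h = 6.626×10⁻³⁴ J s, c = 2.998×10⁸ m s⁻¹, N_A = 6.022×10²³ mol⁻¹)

Photon energy at 546 nm: hc/λ = (6.626×10⁻³⁴)(2.998×10⁸)/(546×10⁻⁹) = 3.638×10⁻¹⁹ J.
Energy delivered: (5.74 W)(476.4 s) = 2735 J.
Photons incident: 2735 / 3.638×10⁻¹⁹ = 7.518×10²¹, i.e. 7.518×10²¹/6.022×10²³ = 0.01248 mol.
Fraction absorbed: 1 − 10^(−0.394) = 0.5964.
Photons absorbed: 0.5964 × 0.01248 = 0.007443 mol.
Product: Φ × n_abs = 0.032 × 0.007443 = 2.382×10⁻⁴ mol.
As a count: 2.382×10⁻⁴ × 6.022×10²³ = 1.4×10²⁰.

1.4×10²⁰ molecules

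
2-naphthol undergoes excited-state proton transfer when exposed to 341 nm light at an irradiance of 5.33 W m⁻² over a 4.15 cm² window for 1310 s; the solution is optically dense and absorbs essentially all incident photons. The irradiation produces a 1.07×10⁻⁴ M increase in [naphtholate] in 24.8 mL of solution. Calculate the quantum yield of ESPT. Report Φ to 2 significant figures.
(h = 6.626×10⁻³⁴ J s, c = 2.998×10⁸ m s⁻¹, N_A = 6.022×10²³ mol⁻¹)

Product: (1.07×10⁻⁴ M)(0.0248 L) = 2.654×10⁻⁶ mol.
Photon energy at 341 nm: hc/λ = (6.626×10⁻³⁴)(2.998×10⁸)/(341×10⁻⁹) = 5.825×10⁻¹⁹ J.
Energy delivered: (5.33 W m⁻²)(4.15×10⁻⁴ m²)(1310 s) = 2.898 J.
Photons incident: 2.898 / 5.825×10⁻¹⁹ = 4.975×10¹⁸, i.e. 4.975×10¹⁸/6.022×10²³ = 8.261×10⁻⁶ mol.
Φ = 2.654×10⁻⁶ mol / 8.261×10⁻⁶ mol photons = 0.32.

Φ = 0.32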